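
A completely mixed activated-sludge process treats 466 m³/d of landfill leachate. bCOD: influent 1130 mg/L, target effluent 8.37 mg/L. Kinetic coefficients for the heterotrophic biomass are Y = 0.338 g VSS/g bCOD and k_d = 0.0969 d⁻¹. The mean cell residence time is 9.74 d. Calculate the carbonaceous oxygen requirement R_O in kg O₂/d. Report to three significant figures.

Observed yield with endogenous decay: Y_obs = Y / (1 + k_d·θ_c) = 0.338 / (1 + 0.0969 × 9.74) = 0.338 / 1.944 = 0.1739 g VSS/g bCOD.
ΔS = 1130 − 8.37 = 1122 mg/L, so the substrate removal rate is 466 × 1122/1000 = 522.7 kg bCOD/d.
Net sludge production P_X = 0.1739 × 522.7 = 90.89 kg VSS/d.
Carbonaceous O₂ demand = substrate oxidised − cell-mass equivalent = 522.7 − 1.42 × 90.89 = 393.6 kg O₂/d.

R_O ≈ 394 kg O₂/d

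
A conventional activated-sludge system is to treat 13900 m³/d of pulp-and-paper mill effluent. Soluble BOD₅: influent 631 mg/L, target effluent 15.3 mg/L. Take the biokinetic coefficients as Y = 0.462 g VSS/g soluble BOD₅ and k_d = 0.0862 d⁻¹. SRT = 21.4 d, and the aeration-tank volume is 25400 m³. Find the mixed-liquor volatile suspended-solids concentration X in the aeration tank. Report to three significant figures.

X = Y·Q·ΔS·θ_c / [V·(1 + k_d θ_c)] = 0.462 × 13900 × (631 − 15.3) × 21.4 / [25400 × (1 + 0.0862 × 21.4)] = 1171 mg/L.

X ≈ 1170 mg/L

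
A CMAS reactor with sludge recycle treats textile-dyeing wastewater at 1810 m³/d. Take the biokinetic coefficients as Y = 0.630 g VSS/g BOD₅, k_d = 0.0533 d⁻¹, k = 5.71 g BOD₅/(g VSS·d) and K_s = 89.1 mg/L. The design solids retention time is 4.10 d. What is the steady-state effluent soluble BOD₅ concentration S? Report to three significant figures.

S ≈ 8.02 mg/L

Effluent substrate depends only on kinetics and SRT: S = K_s(1 + k_d θ_c) / [θ_c(Yk − k_d) − 1] = 89.1 × (1 + 0.0533 × 4.10) / [4.10 × (0.630 × 5.71 − 0.0533) − 1] = 108.6 / 13.53 = 8.024 mg/L.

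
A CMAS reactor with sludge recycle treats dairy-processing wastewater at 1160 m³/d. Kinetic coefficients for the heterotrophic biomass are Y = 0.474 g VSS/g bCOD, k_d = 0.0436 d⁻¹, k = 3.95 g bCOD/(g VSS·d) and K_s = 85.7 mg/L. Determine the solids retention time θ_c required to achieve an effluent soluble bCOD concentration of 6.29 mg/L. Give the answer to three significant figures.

θ_c ≈ 11.8 d

At the target effluent, Y k S/(K_s+S) = 0.474×3.95×6.29/91.99 = 0.1280 d⁻¹.
θ_c = 1/(μ − k_d) = 1/(0.1280 − 0.0436) = 1/0.08442 = 11.85 d.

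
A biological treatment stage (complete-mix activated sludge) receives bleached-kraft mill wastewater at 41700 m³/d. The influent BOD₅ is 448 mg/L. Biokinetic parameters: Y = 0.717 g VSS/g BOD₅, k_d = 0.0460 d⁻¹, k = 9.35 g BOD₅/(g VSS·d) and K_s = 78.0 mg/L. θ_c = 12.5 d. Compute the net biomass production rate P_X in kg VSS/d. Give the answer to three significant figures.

P_X ≈ 8480 kg VSS/d

For a completely mixed reactor with recycle the Lawrence–McCarty relation gives S = K_s·(1 + k_d·θ_c) / [θ_c·(Y·k − k_d) − 1] = 78.0 × (1 + 0.0460 × 12.5) / [12.5 × (0.717 × 9.35 − 0.0460) − 1] = 122.8 / 82.22 = 1.494 mg/L.
The observed yield is Y_obs = Y/(1 + k_d·θ_c) = 0.717 / (1 + 0.0460 × 12.5) = 0.717 / 1.575 = 0.4552 g VSS per g BOD₅ removed.
Q·(S₀ − S) = 41700 × (448 − 1.49) × 10⁻³ = 18619 kg/d removed.
So the net sludge growth is P_X = 0.4552 × 18619 = 8476 kg VSS/d.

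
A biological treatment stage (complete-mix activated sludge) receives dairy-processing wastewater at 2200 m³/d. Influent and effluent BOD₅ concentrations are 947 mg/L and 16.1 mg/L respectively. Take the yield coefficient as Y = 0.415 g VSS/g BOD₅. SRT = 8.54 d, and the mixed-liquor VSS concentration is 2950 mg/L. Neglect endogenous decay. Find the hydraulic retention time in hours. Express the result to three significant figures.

τ ≈ 26.8 h

Biomass mass balance (decay neglected): V·X = Y·Q·(S₀ − S)·θ_c, so V = 0.415 × 2200 × (947 − 16.1) × 8.54 / 2950 = 2460 m³.
Hydraulic retention time τ = V/Q = 2460 / 2200 = 1.118 d = 26.84 h.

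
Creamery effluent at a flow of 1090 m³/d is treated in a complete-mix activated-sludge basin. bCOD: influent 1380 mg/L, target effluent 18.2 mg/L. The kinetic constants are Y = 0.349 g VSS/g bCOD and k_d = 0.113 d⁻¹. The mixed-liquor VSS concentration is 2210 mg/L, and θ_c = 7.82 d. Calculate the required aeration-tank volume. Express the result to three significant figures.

V ≈ 973 m³

Steady-state biomass mass balance: V·X·(1 + k_d·θ_c) = Y·Q·(S₀ − S)·θ_c, so V = 0.349 × 1090 × (1380 − 18.2) × 7.82 / [2210 × (1 + 0.113 × 7.82)] = 4.05×10^6 / 4163 = 973.1 m³.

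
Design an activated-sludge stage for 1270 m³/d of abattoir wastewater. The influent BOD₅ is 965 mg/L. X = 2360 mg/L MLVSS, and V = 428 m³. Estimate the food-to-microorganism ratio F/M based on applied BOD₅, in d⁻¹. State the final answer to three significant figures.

Food-to-microorganism ratio F/M = Q S₀ / (V X) = 1270 × 965 / (428.0 × 2360) = 1.213 d⁻¹.

F/M ≈ 1.21 d⁻¹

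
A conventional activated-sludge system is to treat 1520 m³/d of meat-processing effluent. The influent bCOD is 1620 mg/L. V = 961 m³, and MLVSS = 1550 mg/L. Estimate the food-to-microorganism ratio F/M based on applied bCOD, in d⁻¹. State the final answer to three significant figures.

Food-to-microorganism ratio F/M = Q S₀ / (V X) = 1520 × 1620 / (961.0 × 1550) = 1.653 d⁻¹.

F/M ≈ 1.65 d⁻¹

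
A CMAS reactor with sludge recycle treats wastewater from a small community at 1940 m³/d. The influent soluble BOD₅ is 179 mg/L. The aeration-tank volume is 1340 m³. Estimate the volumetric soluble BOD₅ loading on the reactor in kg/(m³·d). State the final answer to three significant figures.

L_v ≈ 0.259 kg soluble BOD₅/(m³·d)

L_v = Q S₀ / V = 1940 × 179 × 10⁻³ / 1340 = 0.2591 kg/(m³·d).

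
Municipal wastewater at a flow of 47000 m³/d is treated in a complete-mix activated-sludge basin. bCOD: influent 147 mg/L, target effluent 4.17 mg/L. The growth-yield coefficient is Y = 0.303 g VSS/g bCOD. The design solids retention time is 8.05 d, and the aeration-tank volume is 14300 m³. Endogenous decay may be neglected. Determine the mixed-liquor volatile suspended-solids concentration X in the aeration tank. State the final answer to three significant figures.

Without decay, X = Y Q (S₀−S) θ_c / V = 0.303 × 47000 × (147 − 4.17) × 8.05 / 14300 = 1145 mg/L.

X ≈ 1150 mg/L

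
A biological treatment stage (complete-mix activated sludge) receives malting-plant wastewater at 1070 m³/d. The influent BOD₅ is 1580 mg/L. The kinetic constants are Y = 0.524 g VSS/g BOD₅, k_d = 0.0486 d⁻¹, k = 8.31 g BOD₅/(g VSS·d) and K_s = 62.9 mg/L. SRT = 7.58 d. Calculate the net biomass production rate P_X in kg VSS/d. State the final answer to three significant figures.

P_X ≈ 646 kg VSS/d

For a completely mixed reactor with recycle the Lawrence–McCarty relation gives S = K_s·(1 + k_d·θ_c) / [θ_c·(Y·k − k_d) − 1] = 62.9 × (1 + 0.0486 × 7.58) / [7.58 × (0.524 × 8.31 − 0.0486) − 1] = 86.07 / 31.64 = 2.720 mg/L.
Observed yield with endogenous decay: Y_obs = Y / (1 + k_d·θ_c) = 0.524 / (1 + 0.0486 × 7.58) = 0.524 / 1.368 = 0.3829 g VSS/g BOD₅.
Mass of BOD₅ removed per day: Q(S₀ − S) = 1070 × 1577 g/m³ = 1688 kg/d.
Net biomass production P_X = Y_obs × Q·(S₀ − S) = 0.3829 × 1688 = 646.3 kg VSS/d.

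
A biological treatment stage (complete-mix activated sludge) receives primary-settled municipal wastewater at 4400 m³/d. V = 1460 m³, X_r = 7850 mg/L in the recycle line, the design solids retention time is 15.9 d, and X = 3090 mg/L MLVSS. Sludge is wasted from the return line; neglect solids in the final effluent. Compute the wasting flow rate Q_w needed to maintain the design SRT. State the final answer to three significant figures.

Q_w = (V·X)/(θ_c X_r) = 1460 × 3090 / (15.9 × 7850) = 36.14 m³/d.

Q_w ≈ 36.1 m³/d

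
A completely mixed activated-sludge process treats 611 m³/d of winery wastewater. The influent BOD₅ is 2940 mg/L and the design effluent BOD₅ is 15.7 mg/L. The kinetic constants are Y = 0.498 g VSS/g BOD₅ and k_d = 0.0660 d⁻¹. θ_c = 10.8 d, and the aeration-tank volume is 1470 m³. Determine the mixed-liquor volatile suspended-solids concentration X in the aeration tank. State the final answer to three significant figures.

X ≈ 3820 mg/L

Solving the biomass balance for X: X = Y Q (S₀−S) θ_c / [V (1+k_d θ_c)] = 0.498 × 611 × (2940 − 15.7) × 10.8 / [1470 × (1 + 0.0660 × 10.8)] = 3817 mg/L.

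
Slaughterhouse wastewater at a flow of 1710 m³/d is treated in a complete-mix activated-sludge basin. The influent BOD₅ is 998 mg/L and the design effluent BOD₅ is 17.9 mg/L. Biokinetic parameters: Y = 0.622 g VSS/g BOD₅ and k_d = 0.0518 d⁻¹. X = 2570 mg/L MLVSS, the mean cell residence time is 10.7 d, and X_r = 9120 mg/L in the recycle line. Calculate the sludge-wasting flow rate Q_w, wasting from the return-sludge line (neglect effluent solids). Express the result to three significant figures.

Rearranging the biomass balance for a CMAS with decay, V = Y·Q·ΔS·θ_c / [X·(1+k_d θ_c)] = 0.622 × 1710 × (998 − 17.9) × 10.7 / [2570 × (1 + 0.0518 × 10.7)] = 1.12×10^7 / 3994 = 2792 m³.
θ_c = V·X/(Q_w·X_r) when wasting from the recycle, so Q_w = V·X/(θ_c·X_r) = 2792 × 2570 / (10.7 × 9120) = 73.54 m³/d.

Q_w ≈ 73.5 m³/d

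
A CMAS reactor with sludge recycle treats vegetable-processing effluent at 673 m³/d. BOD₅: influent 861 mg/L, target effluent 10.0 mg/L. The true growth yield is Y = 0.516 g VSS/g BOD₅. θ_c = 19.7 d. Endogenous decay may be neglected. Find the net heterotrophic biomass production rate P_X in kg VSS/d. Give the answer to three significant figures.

P_X ≈ 296 kg VSS/d

Since k_d ≈ 0, Y_obs = Y = 0.516 g VSS/g BOD₅.
Mass of BOD₅ removed per day: Q(S₀ − S) = 673 × 851.0 g/m³ = 572.7 kg/d.
Biomass produced: P_X = Y_obs·Q·ΔS = 0.5160 × 572.7 ≈ 295.5 kg VSS/d.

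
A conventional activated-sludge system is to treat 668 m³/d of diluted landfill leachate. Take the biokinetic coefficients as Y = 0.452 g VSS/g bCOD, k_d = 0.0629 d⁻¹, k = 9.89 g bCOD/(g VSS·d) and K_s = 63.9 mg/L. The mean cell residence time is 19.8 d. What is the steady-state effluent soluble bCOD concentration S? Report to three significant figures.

S ≈ 1.66 mg/L

From the Monod/SRT balance for a CMAS, S = K_s·(1+k_d θ_c)/[θ_c·(Y k − k_d) − 1] = 63.9 × (1 + 0.0629 × 19.8) / [19.8 × (0.452 × 9.89 − 0.0629) − 1] = 143.5 / 86.27 = 1.663 mg/L.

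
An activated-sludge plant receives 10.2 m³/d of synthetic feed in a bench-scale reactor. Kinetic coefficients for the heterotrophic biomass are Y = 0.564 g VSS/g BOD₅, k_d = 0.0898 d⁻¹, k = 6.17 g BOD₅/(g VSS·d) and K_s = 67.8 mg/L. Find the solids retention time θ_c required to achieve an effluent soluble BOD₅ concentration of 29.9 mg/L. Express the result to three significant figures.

From 1/θ_c = Y·k·S/(K_s + S) − k_d: Y·k·S/(K_s+S) = 0.564 × 6.17 × 29.9 / (67.8 + 29.9) = 1.065 d⁻¹.
1/θ_c = 1.065 − 0.0898 = 0.9752 d⁻¹, so θ_c = 1.025 d.

θ_c ≈ 1.03 d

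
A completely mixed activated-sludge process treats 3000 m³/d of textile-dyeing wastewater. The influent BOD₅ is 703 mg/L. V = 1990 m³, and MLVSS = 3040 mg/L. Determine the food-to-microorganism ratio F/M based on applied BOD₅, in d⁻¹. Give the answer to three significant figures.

F/M = applied load / biomass = Q·S₀/(V·X) = 3000 × 703 / (1990 × 3040) = 0.3486 d⁻¹.

F/M ≈ 0.349 d⁻¹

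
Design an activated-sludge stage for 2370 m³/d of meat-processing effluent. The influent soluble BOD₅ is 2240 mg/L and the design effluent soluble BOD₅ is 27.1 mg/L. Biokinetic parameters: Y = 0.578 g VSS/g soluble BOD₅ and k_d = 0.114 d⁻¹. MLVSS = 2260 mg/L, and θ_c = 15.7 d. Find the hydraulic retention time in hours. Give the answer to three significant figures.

From the SRT design equation V = Y Q (S₀−S) θ_c / [X (1 + k_d θ_c)] = 0.578 × 2370 × (2240 − 27.1) × 15.7 / [2260 × (1 + 0.114 × 15.7)] = 4.76×10^7 / 6305 = 7548 m³.
τ = V/Q = 7548/2370 = 3.185 d, or 76.44 h.

τ ≈ 76.4 h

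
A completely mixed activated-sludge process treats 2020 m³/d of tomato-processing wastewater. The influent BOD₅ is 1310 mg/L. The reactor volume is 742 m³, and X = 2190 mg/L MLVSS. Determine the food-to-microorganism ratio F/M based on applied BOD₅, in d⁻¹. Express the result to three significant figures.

F/M = applied load / biomass = Q·S₀/(V·X) = 2020 × 1310 / (742.0 × 2190) = 1.628 d⁻¹.

F/M ≈ 1.63 d⁻¹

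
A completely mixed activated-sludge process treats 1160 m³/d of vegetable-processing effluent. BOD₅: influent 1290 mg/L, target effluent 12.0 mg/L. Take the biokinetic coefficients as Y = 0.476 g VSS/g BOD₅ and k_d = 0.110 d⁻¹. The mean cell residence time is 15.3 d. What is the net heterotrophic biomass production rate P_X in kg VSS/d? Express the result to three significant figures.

The observed yield is Y_obs = Y/(1 + k_d·θ_c) = 0.476 / (1 + 0.110 × 15.3) = 0.476 / 2.683 = 0.1774 g VSS per g BOD₅ removed.
Q·(S₀ − S) = 1160 × (1290 − 12.0) × 10⁻³ = 1482 kg/d removed.
So the net sludge growth is P_X = 0.1774 × 1482 = 263.0 kg VSS/d.

P_X ≈ 263 kg VSS/d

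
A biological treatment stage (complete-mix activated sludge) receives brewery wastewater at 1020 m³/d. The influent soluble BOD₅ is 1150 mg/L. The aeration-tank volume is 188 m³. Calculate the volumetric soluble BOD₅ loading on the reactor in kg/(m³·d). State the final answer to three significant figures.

Volumetric loading L_v = Q·S₀ / V = 1020 × 1150 g/m³ / 188.0 m³ = 6239 g/(m³·d) = 6.239 kg soluble BOD₅/(m³·d).

L_v ≈ 6.24 kg soluble BOD₅/(m³·d)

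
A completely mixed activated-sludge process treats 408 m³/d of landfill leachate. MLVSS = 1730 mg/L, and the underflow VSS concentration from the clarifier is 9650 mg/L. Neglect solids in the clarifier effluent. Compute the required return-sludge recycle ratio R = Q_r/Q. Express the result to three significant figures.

R ≈ 0.218

Solids balance on the clarifier gives (1+R)X = R·X_r, so R = X/(X_r − X) = 1730 / (9650 − 1730) = 0.2184.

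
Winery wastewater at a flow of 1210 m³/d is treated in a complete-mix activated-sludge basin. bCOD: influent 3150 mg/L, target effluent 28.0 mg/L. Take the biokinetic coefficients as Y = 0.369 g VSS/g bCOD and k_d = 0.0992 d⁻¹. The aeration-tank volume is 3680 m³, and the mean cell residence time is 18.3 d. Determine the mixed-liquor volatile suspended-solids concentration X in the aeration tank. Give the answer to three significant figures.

From V·X·(1 + k_d·θ_c) = Y·Q·(S₀ − S)·θ_c: X = 0.369 × 1210 × (3150 − 28.0) × 18.3 / [3680 × (1 + 0.0992 × 18.3)] = 2462 mg/L.

X ≈ 2460 mg/L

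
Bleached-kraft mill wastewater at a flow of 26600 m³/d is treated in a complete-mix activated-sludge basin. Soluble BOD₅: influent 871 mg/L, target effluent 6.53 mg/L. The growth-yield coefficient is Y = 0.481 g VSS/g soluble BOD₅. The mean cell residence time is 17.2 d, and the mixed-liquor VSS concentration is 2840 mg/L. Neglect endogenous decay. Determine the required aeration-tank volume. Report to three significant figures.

V ≈ 67000 m³

V·X = Y·Q·ΔS·θ_c gives V = 0.481 × 26600 × (871 − 6.53) × 17.2 / 2840 = 66986 m³.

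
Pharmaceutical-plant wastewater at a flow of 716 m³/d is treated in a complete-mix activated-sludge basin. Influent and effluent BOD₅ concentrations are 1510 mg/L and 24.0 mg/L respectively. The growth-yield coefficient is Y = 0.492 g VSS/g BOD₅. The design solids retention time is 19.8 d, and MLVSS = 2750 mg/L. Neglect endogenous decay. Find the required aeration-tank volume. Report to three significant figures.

With k_d = 0 the design equation reduces to V = Y Q (S₀−S) θ_c / X = 0.492 × 716 × (1510 − 24.0) × 19.8 / 2750 = 3769 m³.

V ≈ 3770 m³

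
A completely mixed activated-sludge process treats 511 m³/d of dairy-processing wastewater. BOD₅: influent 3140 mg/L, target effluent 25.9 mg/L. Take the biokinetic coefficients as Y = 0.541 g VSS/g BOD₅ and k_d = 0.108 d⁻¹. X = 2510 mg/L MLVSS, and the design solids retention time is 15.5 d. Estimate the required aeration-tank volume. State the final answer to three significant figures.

Rearranging the biomass balance for a CMAS with decay, V = Y·Q·ΔS·θ_c / [X·(1+k_d θ_c)] = 0.541 × 511 × (3140 − 25.9) × 15.5 / [2510 × (1 + 0.108 × 15.5)] = 1.33×10^7 / 6712 = 1988 m³.

V ≈ 1990 m³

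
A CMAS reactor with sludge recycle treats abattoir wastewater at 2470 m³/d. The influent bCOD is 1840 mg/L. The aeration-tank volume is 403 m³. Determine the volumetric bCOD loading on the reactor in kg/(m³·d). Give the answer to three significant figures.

Applied bCOD load per unit volume = Q·S₀/V = (2470 × 1840/1000)/403.0 = 11.28 kg bCOD·m⁻³·d⁻¹.

L_v ≈ 11.3 kg bCOD/(m³·d)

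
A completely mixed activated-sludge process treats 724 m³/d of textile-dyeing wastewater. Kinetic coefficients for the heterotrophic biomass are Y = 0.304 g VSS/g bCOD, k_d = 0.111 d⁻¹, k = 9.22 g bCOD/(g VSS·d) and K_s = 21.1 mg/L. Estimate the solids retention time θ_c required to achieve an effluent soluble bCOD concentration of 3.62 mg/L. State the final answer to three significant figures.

θ_c ≈ 3.34 d

Specific growth rate at S = 3.62 mg/L: μ = YkS/(K_s+S) = 0.304·9.22·3.62/(21.1+3.62) = 0.4105 d⁻¹.
1/θ_c = 0.4105 − 0.111 = 0.2995 d⁻¹, so θ_c = 3.339 d.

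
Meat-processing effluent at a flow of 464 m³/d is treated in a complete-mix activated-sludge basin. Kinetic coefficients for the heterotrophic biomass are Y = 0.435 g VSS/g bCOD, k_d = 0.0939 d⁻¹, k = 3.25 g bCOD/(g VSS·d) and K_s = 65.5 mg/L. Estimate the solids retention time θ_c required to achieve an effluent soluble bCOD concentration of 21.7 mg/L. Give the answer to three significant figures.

θ_c ≈ 3.88 d

At the target effluent, Y k S/(K_s+S) = 0.435×3.25×21.7/87.20 = 0.3518 d⁻¹.
Then 1/θ_c = μ − k_d = 0.3518 − 0.0939 = 0.2579 d⁻¹, giving θ_c = 3.877 d.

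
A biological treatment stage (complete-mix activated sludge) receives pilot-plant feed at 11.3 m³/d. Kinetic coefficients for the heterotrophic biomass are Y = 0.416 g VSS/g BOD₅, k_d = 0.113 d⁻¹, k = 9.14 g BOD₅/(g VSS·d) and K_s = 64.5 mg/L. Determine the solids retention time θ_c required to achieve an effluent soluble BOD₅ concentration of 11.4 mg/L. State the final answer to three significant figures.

At the target effluent, Y k S/(K_s+S) = 0.416×9.14×11.4/75.90 = 0.5711 d⁻¹.
θ_c = 1/(μ − k_d) = 1/(0.5711 − 0.113) = 1/0.4581 = 2.183 d.

θ_c ≈ 2.18 d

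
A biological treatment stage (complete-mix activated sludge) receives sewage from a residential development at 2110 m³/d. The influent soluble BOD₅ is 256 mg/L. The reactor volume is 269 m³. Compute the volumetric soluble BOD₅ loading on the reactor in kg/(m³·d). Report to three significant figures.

Volumetric loading L_v = Q·S₀ / V = 2110 × 256 g/m³ / 269.0 m³ = 2008 g/(m³·d) = 2.008 kg soluble BOD₅/(m³·d).

L_v ≈ 2.01 kg soluble BOD₅/(m³·d)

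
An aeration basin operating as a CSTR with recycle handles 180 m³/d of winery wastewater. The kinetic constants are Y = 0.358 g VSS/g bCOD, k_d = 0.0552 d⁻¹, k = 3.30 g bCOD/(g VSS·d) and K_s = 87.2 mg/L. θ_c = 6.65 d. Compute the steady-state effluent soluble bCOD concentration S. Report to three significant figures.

S ≈ 18.4 mg/L

From the Monod/SRT balance for a CMAS, S = K_s·(1+k_d θ_c)/[θ_c·(Y k − k_d) − 1] = 87.2 × (1 + 0.0552 × 6.65) / [6.65 × (0.358 × 3.30 − 0.0552) − 1] = 119.2 / 6.489 = 18.37 mg/L.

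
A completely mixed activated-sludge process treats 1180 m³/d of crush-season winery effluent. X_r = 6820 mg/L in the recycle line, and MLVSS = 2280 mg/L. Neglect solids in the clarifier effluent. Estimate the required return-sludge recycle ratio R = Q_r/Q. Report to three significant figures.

R ≈ 0.502

Mass balance around the secondary clarifier (neglecting effluent solids): R = X / (X_r − X) = 2280 / (6820 − 2280) = 0.5022.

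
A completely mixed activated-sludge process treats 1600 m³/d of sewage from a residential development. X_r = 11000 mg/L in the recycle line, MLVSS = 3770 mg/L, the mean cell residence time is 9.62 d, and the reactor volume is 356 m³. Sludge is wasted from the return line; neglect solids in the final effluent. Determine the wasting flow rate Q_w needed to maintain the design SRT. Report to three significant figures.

Q_w ≈ 12.7 m³/d

Q_w = (V·X)/(θ_c X_r) = 356.0 × 3770 / (9.62 × 11000) = 12.68 m³/d.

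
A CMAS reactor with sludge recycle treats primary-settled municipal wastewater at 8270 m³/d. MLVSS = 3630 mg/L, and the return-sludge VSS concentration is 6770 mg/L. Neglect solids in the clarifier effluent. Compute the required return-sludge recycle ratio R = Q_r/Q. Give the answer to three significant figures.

Mass balance around the secondary clarifier (neglecting effluent solids): R = X / (X_r − X) = 3630 / (6770 − 3630) = 1.156.

R ≈ 1.16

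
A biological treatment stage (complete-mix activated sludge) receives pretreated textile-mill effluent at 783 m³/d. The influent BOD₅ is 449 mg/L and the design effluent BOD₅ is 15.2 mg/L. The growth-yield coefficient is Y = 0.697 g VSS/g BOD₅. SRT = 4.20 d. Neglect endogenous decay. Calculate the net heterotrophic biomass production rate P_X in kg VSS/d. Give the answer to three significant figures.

Since k_d ≈ 0, Y_obs = Y = 0.697 g VSS/g BOD₅.
Q·(S₀ − S) = 783 × (449 − 15.2) × 10⁻³ = 339.7 kg/d removed.
P_X = Y_obs · Q(S₀ − S) = 0.6970 × 339.7 = 236.7 kg VSS/d.

P_X ≈ 237 kg VSS/d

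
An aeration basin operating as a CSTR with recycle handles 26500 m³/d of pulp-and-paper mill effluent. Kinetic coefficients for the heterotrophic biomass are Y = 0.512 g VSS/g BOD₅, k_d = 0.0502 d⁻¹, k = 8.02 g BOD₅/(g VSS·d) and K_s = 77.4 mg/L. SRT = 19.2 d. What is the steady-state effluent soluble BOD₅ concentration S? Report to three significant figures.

Effluent substrate depends only on kinetics and SRT: S = K_s(1 + k_d θ_c) / [θ_c(Yk − k_d) − 1] = 77.4 × (1 + 0.0502 × 19.2) / [19.2 × (0.512 × 8.02 − 0.0502) − 1] = 152.0 / 76.88 = 1.977 mg/L.

S ≈ 1.98 mg/L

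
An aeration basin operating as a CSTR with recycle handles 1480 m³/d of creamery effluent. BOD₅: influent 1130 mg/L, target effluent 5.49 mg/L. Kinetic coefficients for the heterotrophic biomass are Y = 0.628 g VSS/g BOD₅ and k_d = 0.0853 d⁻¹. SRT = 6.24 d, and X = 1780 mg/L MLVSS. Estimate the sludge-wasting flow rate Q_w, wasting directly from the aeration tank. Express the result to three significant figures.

Rearranging the biomass balance for a CMAS with decay, V = Y·Q·ΔS·θ_c / [X·(1+k_d θ_c)] = 0.628 × 1480 × (1130 − 5.49) × 6.24 / [1780 × (1 + 0.0853 × 6.24)] = 6.52×10^6 / 2727 = 2391 m³.
With mixed-liquor wasting, θ_c = V/Q_w, so Q_w = V/θ_c = 2391/6.24 = 383.2 m³/d.

Q_w ≈ 383 m³/d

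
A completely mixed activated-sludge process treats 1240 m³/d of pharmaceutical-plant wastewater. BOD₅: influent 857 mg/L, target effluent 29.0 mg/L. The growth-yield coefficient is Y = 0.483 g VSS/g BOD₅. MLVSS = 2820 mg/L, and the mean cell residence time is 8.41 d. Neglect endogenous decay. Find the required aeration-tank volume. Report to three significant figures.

V ≈ 1480 m³

Biomass mass balance (decay neglected): V·X = Y·Q·(S₀ − S)·θ_c, so V = 0.483 × 1240 × (857 − 29.0) × 8.41 / 2820 = 1479 m³.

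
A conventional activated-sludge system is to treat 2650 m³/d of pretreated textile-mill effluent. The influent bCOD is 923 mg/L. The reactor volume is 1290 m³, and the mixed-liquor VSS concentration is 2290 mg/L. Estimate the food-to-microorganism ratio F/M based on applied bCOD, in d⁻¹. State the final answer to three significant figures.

F/M = Q·S₀ / (V·X) = 2650 × 923 / (1290 × 2290) = 0.8280 g bCOD·(g VSS·d)⁻¹.

F/M ≈ 0.828 d⁻¹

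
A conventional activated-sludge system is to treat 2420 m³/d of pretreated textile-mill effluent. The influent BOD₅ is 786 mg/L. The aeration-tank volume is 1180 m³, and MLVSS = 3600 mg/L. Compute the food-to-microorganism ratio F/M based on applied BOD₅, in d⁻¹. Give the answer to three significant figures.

F/M ≈ 0.448 d⁻¹

F/M = applied load / biomass = Q·S₀/(V·X) = 2420 × 786 / (1180 × 3600) = 0.4478 d⁻¹.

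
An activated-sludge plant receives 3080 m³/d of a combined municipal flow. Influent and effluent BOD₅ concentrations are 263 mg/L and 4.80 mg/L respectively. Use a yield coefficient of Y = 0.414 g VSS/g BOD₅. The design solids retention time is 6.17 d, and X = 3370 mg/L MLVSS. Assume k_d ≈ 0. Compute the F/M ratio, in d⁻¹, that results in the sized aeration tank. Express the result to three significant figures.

Biomass mass balance (decay neglected): V·X = Y·Q·(S₀ − S)·θ_c, so V = 0.414 × 3080 × (263 − 4.80) × 6.17 / 3370 = 602.8 m³.
F/M = Q·S₀ / (V·X) = 3080 × 263 / (602.8 × 3370) = 0.3988 g BOD₅·(g VSS·d)⁻¹.

F/M ≈ 0.399 d⁻¹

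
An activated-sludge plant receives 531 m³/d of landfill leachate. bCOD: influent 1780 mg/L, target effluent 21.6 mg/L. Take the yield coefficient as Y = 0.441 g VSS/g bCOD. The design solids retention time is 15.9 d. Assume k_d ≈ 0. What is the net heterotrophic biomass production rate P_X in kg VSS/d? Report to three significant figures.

With endogenous decay neglected, the observed yield equals the true yield: Y_obs = Y = 0.441 g VSS/g bCOD.
ΔS = 1780 − 21.6 = 1758 mg/L, so the substrate removal rate is 531 × 1758/1000 = 933.7 kg bCOD/d.
P_X = Y_obs · Q(S₀ − S) = 0.4410 × 933.7 = 411.8 kg VSS/d.

P_X ≈ 412 kg VSS/d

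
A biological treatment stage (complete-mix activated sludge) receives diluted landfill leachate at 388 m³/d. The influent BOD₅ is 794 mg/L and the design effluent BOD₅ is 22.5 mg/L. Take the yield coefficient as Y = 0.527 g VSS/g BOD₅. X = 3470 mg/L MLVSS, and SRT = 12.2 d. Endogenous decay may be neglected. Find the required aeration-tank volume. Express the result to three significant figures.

Biomass mass balance (decay neglected): V·X = Y·Q·(S₀ − S)·θ_c, so V = 0.527 × 388 × (794 − 22.5) × 12.2 / 3470 = 554.6 m³.

V ≈ 555 m³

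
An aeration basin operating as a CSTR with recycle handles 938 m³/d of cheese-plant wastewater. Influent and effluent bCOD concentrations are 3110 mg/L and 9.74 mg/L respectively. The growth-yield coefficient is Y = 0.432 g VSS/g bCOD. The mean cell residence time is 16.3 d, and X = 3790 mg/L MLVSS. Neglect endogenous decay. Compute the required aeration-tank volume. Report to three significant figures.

V ≈ 5400 m³

With k_d = 0 the design equation reduces to V = Y Q (S₀−S) θ_c / X = 0.432 × 938 × (3110 − 9.74) × 16.3 / 3790 = 5403 m³.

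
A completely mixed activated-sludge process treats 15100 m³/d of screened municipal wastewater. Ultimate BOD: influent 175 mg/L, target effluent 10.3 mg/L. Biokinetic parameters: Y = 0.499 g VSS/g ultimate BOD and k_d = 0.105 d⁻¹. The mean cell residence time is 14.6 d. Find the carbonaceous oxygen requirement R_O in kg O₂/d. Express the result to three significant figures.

R_O ≈ 1790 kg O₂/d

Y_obs = Y / (1 + k_d θ_c) = 0.499 / (1 + 0.105 × 14.6) = 0.499 / 2.533 = 0.1970.
Substrate removed = Q·(S₀ − S) = 15100 m³/d × (175 − 10.3) g/m³ = 2.49×10^6 g/d = 2487 kg/d.
Biomass synthesised: P_X = Y_obs × 2487 = 489.9 kg VSS/d.
R_O = Q·ΔS − 1.42 P_X = 2487 − 695.7 = 1791 kg O₂/d.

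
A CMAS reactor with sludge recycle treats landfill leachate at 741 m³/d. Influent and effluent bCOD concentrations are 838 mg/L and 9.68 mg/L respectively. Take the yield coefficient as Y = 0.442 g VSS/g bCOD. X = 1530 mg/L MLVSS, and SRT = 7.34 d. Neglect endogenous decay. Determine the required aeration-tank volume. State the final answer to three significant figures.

V ≈ 1300 m³

Biomass mass balance (decay neglected): V·X = Y·Q·(S₀ − S)·θ_c, so V = 0.442 × 741 × (838 − 9.68) × 7.34 / 1530 = 1301 m³.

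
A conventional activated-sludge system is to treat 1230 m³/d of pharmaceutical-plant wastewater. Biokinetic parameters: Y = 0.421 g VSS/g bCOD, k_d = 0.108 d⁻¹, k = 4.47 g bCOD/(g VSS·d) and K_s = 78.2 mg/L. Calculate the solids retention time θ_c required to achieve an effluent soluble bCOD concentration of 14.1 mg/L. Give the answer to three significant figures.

θ_c ≈ 5.57 d

Specific growth rate at S = 14.1 mg/L: μ = YkS/(K_s+S) = 0.421·4.47·14.1/(78.2+14.1) = 0.2875 d⁻¹.
Then 1/θ_c = μ − k_d = 0.2875 − 0.108 = 0.1795 d⁻¹, giving θ_c = 5.572 d.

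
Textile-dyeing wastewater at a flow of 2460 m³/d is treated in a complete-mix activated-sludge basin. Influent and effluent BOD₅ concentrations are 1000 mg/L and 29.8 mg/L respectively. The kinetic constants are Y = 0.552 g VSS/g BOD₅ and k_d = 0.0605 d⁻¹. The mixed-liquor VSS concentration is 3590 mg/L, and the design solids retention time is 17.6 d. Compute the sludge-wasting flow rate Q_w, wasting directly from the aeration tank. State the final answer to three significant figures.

Q_w ≈ 178 m³/d

Rearranging the biomass balance for a CMAS with decay, V = Y·Q·ΔS·θ_c / [X·(1+k_d θ_c)] = 0.552 × 2460 × (1000 − 29.8) × 17.6 / [3590 × (1 + 0.0605 × 17.6)] = 2.32×10^7 / 7413 = 3128 m³.
With mixed-liquor wasting, θ_c = V/Q_w, so Q_w = V/θ_c = 3128/17.6 = 177.7 m³/d.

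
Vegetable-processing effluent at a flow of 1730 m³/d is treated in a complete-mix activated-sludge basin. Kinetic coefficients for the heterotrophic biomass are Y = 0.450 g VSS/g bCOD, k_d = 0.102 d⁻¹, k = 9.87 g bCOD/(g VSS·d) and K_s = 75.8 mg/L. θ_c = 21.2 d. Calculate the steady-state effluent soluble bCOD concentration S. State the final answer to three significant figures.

S ≈ 2.63 mg/L

For a completely mixed reactor with recycle the Lawrence–McCarty relation gives S = K_s·(1 + k_d·θ_c) / [θ_c·(Y·k − k_d) − 1] = 75.8 × (1 + 0.102 × 21.2) / [21.2 × (0.450 × 9.87 − 0.102) − 1] = 239.7 / 91.00 = 2.634 mg/L.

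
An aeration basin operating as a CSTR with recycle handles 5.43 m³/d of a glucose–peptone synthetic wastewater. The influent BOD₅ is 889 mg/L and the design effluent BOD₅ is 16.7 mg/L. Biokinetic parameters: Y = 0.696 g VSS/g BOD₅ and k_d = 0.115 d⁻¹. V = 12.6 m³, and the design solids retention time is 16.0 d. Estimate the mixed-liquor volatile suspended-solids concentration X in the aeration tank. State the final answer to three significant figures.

X ≈ 1470 mg/L

Solving the biomass balance for X: X = Y Q (S₀−S) θ_c / [V (1+k_d θ_c)] = 0.696 × 5.43 × (889 − 16.7) × 16.0 / [12.6 × (1 + 0.115 × 16.0)] = 1474 mg/L.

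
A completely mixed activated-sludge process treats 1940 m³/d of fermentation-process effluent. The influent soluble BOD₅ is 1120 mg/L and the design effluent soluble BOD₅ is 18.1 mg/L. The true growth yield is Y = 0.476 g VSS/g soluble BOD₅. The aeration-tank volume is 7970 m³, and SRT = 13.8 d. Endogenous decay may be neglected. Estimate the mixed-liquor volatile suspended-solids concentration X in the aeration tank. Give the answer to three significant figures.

Without decay, X = Y Q (S₀−S) θ_c / V = 0.476 × 1940 × (1120 − 18.1) × 13.8 / 7970 = 1762 mg/L.

X ≈ 1760 mg/L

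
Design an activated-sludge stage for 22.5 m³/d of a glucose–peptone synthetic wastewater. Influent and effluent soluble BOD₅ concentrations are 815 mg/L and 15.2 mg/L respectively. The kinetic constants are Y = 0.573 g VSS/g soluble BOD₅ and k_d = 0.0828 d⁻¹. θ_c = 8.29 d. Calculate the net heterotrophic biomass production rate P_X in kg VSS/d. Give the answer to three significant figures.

P_X ≈ 6.11 kg VSS/d

Y_obs = Y / (1 + k_d θ_c) = 0.573 / (1 + 0.0828 × 8.29) = 0.573 / 1.686 = 0.3398.
Q·(S₀ − S) = 22.5 × (815 − 15.2) × 10⁻³ = 18.00 kg/d removed.
So the net sludge growth is P_X = 0.3398 × 18.00 = 6.114 kg VSS/d.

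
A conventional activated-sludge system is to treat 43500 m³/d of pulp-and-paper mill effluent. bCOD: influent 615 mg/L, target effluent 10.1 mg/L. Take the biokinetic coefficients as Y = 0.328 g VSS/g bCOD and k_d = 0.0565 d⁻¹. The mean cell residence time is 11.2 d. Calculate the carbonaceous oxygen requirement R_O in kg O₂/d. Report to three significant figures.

R_O ≈ 18800 kg O₂/d

Correct the yield for decay: Y_obs = Y/(1 + k_d θ_c) = 0.328 / (1 + 0.0565 × 11.2) = 0.328 / 1.633 = 0.2009.
Mass of bCOD removed per day: Q(S₀ − S) = 43500 × 604.9 g/m³ = 26313 kg/d.
Biomass synthesised: P_X = Y_obs × 26313 = 5286 kg VSS/d.
Carbonaceous O₂ demand = substrate oxidised − cell-mass equivalent = 26313 − 1.42 × 5286 = 18807 kg O₂/d.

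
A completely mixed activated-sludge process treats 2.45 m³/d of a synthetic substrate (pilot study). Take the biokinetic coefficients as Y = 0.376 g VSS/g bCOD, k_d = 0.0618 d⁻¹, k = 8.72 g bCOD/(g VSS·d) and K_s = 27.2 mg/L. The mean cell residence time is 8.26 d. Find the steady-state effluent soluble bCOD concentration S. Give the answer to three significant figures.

S ≈ 1.61 mg/L

From the Monod/SRT balance for a CMAS, S = K_s·(1+k_d θ_c)/[θ_c·(Y k − k_d) − 1] = 27.2 × (1 + 0.0618 × 8.26) / [8.26 × (0.376 × 8.72 − 0.0618) − 1] = 41.08 / 25.57 = 1.607 mg/L.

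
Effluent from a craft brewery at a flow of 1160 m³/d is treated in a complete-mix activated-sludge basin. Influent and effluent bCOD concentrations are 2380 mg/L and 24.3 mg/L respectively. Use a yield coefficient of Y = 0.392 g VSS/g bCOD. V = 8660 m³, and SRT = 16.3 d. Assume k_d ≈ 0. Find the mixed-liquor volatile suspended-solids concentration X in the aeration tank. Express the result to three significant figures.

From V·X = Y·Q·(S₀ − S)·θ_c (decay neglected): X = 0.392 × 1160 × (2380 − 24.3) × 16.3 / 8660 = 2016 mg/L.

X ≈ 2020 mg/L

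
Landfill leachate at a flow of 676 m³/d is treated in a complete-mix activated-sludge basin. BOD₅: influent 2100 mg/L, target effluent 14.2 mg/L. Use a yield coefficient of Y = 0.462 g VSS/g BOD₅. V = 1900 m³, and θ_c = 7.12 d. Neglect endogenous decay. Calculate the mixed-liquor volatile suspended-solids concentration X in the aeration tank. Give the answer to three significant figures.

Without decay, X = Y Q (S₀−S) θ_c / V = 0.462 × 676 × (2100 − 14.2) × 7.12 / 1900 = 2441 mg/L.

X ≈ 2440 mg/L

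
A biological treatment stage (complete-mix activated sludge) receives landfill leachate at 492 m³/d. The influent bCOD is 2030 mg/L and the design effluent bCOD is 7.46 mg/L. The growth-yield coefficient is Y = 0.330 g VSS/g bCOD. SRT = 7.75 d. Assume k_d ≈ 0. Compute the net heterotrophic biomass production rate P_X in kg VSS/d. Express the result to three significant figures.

P_X ≈ 328 kg VSS/d

No decay correction is needed, so Y_obs = Y = 0.330.
Q·(S₀ − S) = 492 × (2030 − 7.46) × 10⁻³ = 995.1 kg/d removed.
P_X = Y_obs · Q(S₀ − S) = 0.3300 × 995.1 = 328.4 kg VSS/d.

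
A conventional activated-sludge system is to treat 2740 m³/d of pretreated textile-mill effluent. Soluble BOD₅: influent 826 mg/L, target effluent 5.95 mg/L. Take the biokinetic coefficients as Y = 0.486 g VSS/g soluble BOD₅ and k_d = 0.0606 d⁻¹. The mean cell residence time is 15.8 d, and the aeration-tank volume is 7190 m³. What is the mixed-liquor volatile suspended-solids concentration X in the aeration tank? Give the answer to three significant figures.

X = Y·Q·ΔS·θ_c / [V·(1 + k_d θ_c)] = 0.486 × 2740 × (826 − 5.95) × 15.8 / [7190 × (1 + 0.0606 × 15.8)] = 1226 mg/L.

X ≈ 1230 mg/L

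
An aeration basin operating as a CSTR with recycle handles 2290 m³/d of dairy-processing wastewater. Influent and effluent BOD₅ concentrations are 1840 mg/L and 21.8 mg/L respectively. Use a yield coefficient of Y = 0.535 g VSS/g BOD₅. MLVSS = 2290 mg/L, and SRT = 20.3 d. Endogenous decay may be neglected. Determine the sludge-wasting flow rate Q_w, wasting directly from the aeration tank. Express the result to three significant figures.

Q_w ≈ 973 m³/d

V·X = Y·Q·ΔS·θ_c gives V = 0.535 × 2290 × (1840 − 21.8) × 20.3 / 2290 = 19747 m³.
For wasting at MLVSS concentration, Q_w = V/θ_c = 19747/20.3 = 972.7 m³/d.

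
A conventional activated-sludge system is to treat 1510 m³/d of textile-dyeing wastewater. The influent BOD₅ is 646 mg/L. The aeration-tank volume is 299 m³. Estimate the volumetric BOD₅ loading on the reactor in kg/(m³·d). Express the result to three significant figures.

Volumetric loading L_v = Q·S₀ / V = 1510 × 646 g/m³ / 299.0 m³ = 3262 g/(m³·d) = 3.262 kg BOD₅/(m³·d).

L_v ≈ 3.26 kg BOD₅/(m³·d)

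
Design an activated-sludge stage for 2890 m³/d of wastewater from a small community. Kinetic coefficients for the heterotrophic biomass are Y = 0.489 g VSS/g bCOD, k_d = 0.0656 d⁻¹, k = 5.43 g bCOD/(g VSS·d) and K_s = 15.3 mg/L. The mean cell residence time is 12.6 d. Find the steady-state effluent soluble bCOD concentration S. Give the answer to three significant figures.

From the Monod/SRT balance for a CMAS, S = K_s·(1+k_d θ_c)/[θ_c·(Y k − k_d) − 1] = 15.3 × (1 + 0.0656 × 12.6) / [12.6 × (0.489 × 5.43 − 0.0656) − 1] = 27.95 / 31.63 = 0.8835 mg/L.

S ≈ 0.884 mg/L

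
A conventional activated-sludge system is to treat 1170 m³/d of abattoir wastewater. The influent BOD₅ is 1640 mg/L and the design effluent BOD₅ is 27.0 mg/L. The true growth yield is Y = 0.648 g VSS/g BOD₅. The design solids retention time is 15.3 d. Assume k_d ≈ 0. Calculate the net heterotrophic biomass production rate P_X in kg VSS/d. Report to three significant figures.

P_X ≈ 1220 kg VSS/d

No decay correction is needed, so Y_obs = Y = 0.648.
ΔS = 1640 − 27.0 = 1613 mg/L, so the substrate removal rate is 1170 × 1613/1000 = 1887 kg BOD₅/d.
P_X = Y_obs · Q(S₀ − S) = 0.6480 × 1887 = 1223 kg VSS/d.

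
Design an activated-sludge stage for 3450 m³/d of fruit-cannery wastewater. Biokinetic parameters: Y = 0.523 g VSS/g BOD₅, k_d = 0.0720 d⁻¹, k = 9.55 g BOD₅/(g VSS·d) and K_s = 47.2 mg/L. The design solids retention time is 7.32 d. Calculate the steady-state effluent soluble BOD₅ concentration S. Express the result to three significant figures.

S ≈ 2.06 mg/L

For a completely mixed reactor with recycle the Lawrence–McCarty relation gives S = K_s·(1 + k_d·θ_c) / [θ_c·(Y·k − k_d) − 1] = 47.2 × (1 + 0.0720 × 7.32) / [7.32 × (0.523 × 9.55 − 0.0720) − 1] = 72.08 / 35.03 = 2.057 mg/L.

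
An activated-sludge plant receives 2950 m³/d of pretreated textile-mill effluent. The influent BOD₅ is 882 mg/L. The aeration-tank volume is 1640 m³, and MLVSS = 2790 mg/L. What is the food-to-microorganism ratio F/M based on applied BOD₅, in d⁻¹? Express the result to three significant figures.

F/M ≈ 0.569 d⁻¹

Food-to-microorganism ratio F/M = Q S₀ / (V X) = 2950 × 882 / (1640 × 2790) = 0.5686 d⁻¹.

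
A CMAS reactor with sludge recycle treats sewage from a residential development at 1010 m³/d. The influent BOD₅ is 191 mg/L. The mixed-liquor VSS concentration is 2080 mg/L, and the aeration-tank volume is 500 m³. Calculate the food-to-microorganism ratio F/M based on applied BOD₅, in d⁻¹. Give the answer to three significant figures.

F/M ≈ 0.185 d⁻¹

F/M = Q·S₀ / (V·X) = 1010 × 191 / (500.0 × 2080) = 0.1855 g BOD₅·(g VSS·d)⁻¹.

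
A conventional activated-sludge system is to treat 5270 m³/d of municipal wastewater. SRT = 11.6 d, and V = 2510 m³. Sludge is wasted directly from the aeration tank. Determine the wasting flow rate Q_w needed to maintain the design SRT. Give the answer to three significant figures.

With mixed-liquor wasting, θ_c = V/Q_w, so Q_w = V/θ_c = 2510/11.6 = 216.4 m³/d.

Q_w ≈ 216 m³/d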